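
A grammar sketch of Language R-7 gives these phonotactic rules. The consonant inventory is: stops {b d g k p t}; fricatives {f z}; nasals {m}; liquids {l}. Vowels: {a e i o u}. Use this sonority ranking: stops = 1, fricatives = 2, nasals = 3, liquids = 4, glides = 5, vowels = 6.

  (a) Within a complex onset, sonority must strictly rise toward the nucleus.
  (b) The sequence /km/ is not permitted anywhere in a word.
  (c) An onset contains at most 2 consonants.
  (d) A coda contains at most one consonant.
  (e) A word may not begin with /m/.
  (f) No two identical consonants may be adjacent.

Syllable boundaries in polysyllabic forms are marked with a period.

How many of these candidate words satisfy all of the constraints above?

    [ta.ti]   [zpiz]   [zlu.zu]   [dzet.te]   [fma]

3

[ta.ti] — σ1 onset /t/, coda /∅/ ok; σ2 onset /t/, coda /∅/ ok → permitted
[zpiz] — violates constraint (a): syllable 1 onset /zp/: /z/ (fricative, 2) → /p/ (stop, 1) does not rise → not permitted
[zlu.zu] — σ1 onset /zl/ (2→4 rises), coda /∅/ ok; σ2 onset /z/, coda /∅/ ok → permitted
[dzet.te] — violates constraint (f): adjacent identical consonants /tt/ → not permitted
[fma] — σ1 onset /fm/ (2→3 rises), coda /∅/ ok → permitted
Permitted: [ta.ti], [zlu.zu], [fma] → 3.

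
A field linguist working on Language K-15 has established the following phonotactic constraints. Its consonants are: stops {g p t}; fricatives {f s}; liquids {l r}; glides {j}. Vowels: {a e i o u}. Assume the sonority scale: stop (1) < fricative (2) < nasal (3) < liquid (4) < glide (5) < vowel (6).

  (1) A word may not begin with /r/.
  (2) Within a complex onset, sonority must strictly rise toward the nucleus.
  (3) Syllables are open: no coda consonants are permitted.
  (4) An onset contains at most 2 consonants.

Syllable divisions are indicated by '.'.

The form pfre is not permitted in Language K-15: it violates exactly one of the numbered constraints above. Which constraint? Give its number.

pfre: syllable 1 onset /pfr/ has 3 consonants (> 2).
This is a violation of constraint 4: "An onset contains at most 2 consonants."
The remaining constraints (1, 2, 3) are satisfied.

4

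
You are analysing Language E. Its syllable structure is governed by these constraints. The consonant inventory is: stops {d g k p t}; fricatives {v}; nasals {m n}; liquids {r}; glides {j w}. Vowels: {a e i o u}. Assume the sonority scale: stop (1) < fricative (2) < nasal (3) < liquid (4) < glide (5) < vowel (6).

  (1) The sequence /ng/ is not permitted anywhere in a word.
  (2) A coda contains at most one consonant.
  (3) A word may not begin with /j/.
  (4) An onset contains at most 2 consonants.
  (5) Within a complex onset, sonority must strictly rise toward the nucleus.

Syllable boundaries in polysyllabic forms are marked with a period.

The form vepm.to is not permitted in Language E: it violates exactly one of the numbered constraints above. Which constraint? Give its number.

2

vepm.to: syllable 1 coda /pm/ has 2 consonants (> 1).
This is a violation of constraint 2: "A coda contains at most one consonant."
The remaining constraints (1, 3, 4, 5) are satisfied.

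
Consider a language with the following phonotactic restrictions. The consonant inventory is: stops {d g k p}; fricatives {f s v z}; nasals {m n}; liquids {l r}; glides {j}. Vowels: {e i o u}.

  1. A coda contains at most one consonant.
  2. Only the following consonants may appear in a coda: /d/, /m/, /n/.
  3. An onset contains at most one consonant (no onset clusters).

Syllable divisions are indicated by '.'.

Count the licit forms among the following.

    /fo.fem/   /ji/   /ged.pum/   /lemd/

/fo.fem/ — σ1 onset /f/, coda /∅/ ok; σ2 onset /f/, coda /m/ ok → licit
/ji/ — σ1 onset /j/, coda /∅/ ok → licit
/ged.pum/ — σ1 onset /g/, coda /d/ ok; σ2 onset /p/, coda /m/ ok → licit
/lemd/ — violates constraint 1: syllable 1 coda /md/ has 2 consonants (> 1) → illicit
Licit: /fo.fem/, /ji/, /ged.pum/ → 3.

3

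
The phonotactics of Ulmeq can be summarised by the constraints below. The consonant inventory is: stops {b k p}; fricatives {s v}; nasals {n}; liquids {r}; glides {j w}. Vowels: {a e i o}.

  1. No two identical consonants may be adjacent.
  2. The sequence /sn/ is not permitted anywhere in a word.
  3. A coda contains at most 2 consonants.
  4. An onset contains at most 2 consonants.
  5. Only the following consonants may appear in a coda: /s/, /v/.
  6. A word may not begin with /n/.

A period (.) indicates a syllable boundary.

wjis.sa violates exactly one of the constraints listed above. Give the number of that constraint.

1

wjis.sa: adjacent identical consonants /ss/.
This is a violation of constraint 1: "No two identical consonants may be adjacent."
The remaining constraints (2, 3, 4, 5, 6) are satisfied.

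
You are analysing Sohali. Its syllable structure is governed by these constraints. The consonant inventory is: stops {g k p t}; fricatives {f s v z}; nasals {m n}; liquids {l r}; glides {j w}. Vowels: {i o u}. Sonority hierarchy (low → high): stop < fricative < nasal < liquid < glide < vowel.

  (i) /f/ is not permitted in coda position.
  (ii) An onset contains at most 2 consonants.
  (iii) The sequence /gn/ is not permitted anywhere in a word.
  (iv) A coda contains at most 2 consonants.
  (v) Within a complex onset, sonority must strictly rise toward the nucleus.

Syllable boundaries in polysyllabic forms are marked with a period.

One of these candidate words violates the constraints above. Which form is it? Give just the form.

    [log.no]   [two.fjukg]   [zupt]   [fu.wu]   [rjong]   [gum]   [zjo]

[log.no]

[log.no] — violates constraint (iii): contains banned sequence /gn/ → illicit
[two.fjukg] — σ1 onset /tw/ (1→5 rises), coda /∅/ ok; σ2 onset /fj/ (2→5 rises), coda /kg/ (2C) ok → licit
[zupt] — σ1 onset /z/, coda /pt/ (2C) ok → licit
[fu.wu] — σ1 onset /f/, coda /∅/ ok; σ2 onset /w/, coda /∅/ ok → licit
[rjong] — σ1 onset /rj/ (4→5 rises), coda /ng/ (2C) ok → licit
[gum] — σ1 onset /g/, coda /m/ ok → licit
[zjo] — σ1 onset /zj/ (2→5 rises), coda /∅/ ok → licit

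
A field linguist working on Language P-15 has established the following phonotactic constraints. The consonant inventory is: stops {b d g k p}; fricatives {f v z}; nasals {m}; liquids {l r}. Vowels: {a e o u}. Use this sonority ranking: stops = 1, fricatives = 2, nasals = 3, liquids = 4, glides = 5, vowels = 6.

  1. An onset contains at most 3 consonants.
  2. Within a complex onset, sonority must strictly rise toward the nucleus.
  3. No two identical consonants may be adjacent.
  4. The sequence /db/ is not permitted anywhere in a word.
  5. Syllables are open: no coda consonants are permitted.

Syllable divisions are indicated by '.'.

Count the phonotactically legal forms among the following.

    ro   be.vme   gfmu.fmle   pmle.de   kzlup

4

ro — σ1 onset /r/, coda /∅/ ok → phonotactically legal
be.vme — σ1 onset /b/, coda /∅/ ok; σ2 onset /vm/ (2→3 rises), coda /∅/ ok → phonotactically legal
gfmu.fmle — σ1 onset /gfm/ (1→2→3 rises), coda /∅/ ok; σ2 onset /fml/ (2→3→4 rises), coda /∅/ ok → phonotactically legal
pmle.de — σ1 onset /pml/ (1→3→4 rises), coda /∅/ ok; σ2 onset /d/, coda /∅/ ok → phonotactically legal
kzlup — violates constraint 5: syllable 1 coda /p/ has 1 consonant (> 0) → phonotactically illegal
Phonotactically legal: ro, be.vme, gfmu.fmle, pmle.de → 4.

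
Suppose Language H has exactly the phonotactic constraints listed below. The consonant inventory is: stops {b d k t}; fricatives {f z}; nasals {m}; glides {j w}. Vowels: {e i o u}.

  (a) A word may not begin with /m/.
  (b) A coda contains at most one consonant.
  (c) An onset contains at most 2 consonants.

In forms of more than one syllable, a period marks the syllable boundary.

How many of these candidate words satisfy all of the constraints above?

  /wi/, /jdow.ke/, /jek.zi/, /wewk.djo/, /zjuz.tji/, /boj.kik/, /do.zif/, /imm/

6

/wi/ — σ1 onset /w/, coda /∅/ ok → well-formed
/jdow.ke/ — σ1 onset /jd/ (2C), coda /w/ ok; σ2 onset /k/, coda /∅/ ok → well-formed
/jek.zi/ — σ1 onset /j/, coda /k/ ok; σ2 onset /z/, coda /∅/ ok → well-formed
/wewk.djo/ — violates constraint (b): syllable 1 coda /wk/ has 2 consonants (> 1) → ill-formed
/zjuz.tji/ — σ1 onset /zj/ (2C), coda /z/ ok; σ2 onset /tj/ (2C), coda /∅/ ok → well-formed
/boj.kik/ — σ1 onset /b/, coda /j/ ok; σ2 onset /k/, coda /k/ ok → well-formed
/do.zif/ — σ1 onset /d/, coda /∅/ ok; σ2 onset /z/, coda /f/ ok → well-formed
/imm/ — violates constraint (b): syllable 1 coda /mm/ has 2 consonants (> 1) → ill-formed
Well-formed: /wi/, /jdow.ke/, /jek.zi/, /zjuz.tji/, /boj.kik/, /do.zif/ → 6.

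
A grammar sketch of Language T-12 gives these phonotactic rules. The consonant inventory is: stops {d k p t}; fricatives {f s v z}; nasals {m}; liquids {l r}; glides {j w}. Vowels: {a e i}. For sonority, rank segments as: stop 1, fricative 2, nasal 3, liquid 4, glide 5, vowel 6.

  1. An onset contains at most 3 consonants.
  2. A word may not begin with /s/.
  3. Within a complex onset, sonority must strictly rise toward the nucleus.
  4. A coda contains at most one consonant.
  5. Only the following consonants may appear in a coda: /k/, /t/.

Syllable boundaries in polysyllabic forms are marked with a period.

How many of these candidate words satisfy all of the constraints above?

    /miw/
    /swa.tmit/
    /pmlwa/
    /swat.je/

/miw/ — violates constraint 5: syllable 1 coda contains /w/, which is not a licensed coda consonant → illicit
/swa.tmit/ — violates constraint 2: word begins with /s/ → illicit
/pmlwa/ — violates constraint 1: syllable 1 onset /pmlw/ has 4 consonants (> 3) → illicit
/swat.je/ — violates constraint 2: word begins with /s/ → illicit
No form is licit → 0.

0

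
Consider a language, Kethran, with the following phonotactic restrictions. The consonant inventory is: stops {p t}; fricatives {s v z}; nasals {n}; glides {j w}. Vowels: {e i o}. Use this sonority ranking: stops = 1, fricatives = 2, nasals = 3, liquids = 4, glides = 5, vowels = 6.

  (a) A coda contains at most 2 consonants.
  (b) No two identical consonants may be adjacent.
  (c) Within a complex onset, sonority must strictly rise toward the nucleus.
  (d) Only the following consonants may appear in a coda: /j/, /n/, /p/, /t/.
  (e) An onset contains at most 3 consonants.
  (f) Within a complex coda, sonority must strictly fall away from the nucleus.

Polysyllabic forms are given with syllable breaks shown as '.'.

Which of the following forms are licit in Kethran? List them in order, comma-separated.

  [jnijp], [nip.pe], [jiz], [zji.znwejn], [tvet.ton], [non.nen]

[jnijp] — violates constraint (c): syllable 1 onset /jn/: /j/ (glide, 5) → /n/ (nasal, 3) does not rise → illicit
[nip.pe] — violates constraint (b): adjacent identical consonants /pp/ → illicit
[jiz] — violates constraint (d): syllable 1 coda contains /z/, which is not a licensed coda consonant → illicit
[zji.znwejn] — σ1 onset /zj/ (2→5 rises), coda /∅/ ok; σ2 onset /znw/ (2→3→5 rises), coda /jn/ (5→3 falls) ok → licit
[tvet.ton] — violates constraint (b): adjacent identical consonants /tt/ → illicit
[non.nen] — violates constraint (b): adjacent identical consonants /nn/ → illicit

[zji.znwejn]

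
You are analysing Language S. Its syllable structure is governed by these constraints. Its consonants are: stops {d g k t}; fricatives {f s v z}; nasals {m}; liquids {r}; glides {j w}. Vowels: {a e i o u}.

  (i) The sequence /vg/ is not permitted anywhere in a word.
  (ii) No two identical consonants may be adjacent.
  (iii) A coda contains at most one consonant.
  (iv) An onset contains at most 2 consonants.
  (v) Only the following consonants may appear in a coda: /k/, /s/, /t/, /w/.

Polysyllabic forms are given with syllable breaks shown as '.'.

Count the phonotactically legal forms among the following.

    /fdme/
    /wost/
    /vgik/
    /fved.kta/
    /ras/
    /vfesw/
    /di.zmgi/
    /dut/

2

/fdme/ — violates constraint (iv): syllable 1 onset /fdm/ has 3 consonants (> 2) → phonotactically illegal
/wost/ — violates constraint (iii): syllable 1 coda /st/ has 2 consonants (> 1) → phonotactically illegal
/vgik/ — violates constraint (i): contains banned sequence /vg/ → phonotactically illegal
/fved.kta/ — violates constraint (v): syllable 1 coda contains /d/, which is not a licensed coda consonant → phonotactically illegal
/ras/ — σ1 onset /r/, coda /s/ ok → phonotactically legal
/vfesw/ — violates constraint (iii): syllable 1 coda /sw/ has 2 consonants (> 1) → phonotactically illegal
/di.zmgi/ — violates constraint (iv): syllable 2 onset /zmg/ has 3 consonants (> 2) → phonotactically illegal
/dut/ — σ1 onset /d/, coda /t/ ok → phonotactically legal
Phonotactically legal: /ras/, /dut/ → 2.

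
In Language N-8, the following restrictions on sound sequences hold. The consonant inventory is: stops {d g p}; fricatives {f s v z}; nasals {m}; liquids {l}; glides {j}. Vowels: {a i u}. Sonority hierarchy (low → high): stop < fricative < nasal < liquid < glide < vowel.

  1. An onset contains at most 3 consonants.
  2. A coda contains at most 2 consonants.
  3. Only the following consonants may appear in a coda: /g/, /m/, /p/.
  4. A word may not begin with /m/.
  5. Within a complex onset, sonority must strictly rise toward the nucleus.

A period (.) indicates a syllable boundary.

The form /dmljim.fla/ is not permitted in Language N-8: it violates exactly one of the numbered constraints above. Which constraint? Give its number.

/dmljim.fla/: syllable 1 onset /dmlj/ has 4 consonants (> 3).
This is a violation of constraint 1: "An onset contains at most 3 consonants."
The remaining constraints (2, 3, 4, 5) are satisfied.

1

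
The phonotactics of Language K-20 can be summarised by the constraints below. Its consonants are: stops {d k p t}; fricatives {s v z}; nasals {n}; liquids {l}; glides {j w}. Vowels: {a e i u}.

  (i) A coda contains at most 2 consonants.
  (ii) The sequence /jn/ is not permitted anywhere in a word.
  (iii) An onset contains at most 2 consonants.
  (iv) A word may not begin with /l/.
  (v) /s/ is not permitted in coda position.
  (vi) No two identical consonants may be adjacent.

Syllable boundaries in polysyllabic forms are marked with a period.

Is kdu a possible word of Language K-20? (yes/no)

yes

kdu — σ1 onset /kd/ (2C), coda /∅/ ok → licit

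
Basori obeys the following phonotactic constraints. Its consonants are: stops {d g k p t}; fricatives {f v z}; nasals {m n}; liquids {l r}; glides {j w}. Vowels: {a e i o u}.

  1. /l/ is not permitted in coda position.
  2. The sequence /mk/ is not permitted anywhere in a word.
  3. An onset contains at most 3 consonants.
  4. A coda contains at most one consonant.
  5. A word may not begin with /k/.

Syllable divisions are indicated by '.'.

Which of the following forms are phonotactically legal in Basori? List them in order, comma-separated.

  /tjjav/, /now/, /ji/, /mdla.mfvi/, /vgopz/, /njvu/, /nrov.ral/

/tjjav/, /now/, /ji/, /mdla.mfvi/, /njvu/

/tjjav/ — σ1 onset /tjj/ (3C), coda /v/ ok → phonotactically legal
/now/ — σ1 onset /n/, coda /w/ ok → phonotactically legal
/ji/ — σ1 onset /j/, coda /∅/ ok → phonotactically legal
/mdla.mfvi/ — σ1 onset /mdl/ (3C), coda /∅/ ok; σ2 onset /mfv/ (3C), coda /∅/ ok → phonotactically legal
/vgopz/ — violates constraint 4: syllable 1 coda /pz/ has 2 consonants (> 1) → phonotactically illegal
/njvu/ — σ1 onset /njv/ (3C), coda /∅/ ok → phonotactically legal
/nrov.ral/ — violates constraint 1: syllable 2 coda contains /l/ → phonotactically illegal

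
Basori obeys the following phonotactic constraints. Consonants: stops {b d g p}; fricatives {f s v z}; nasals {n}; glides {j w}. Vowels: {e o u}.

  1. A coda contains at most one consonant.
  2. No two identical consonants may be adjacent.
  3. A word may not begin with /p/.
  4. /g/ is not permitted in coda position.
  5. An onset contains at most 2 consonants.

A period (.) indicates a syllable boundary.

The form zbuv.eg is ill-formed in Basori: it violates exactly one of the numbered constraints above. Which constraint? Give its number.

zbuv.eg: syllable 2 coda contains /g/.
This is a violation of constraint 4: "/g/ is not permitted in coda position."
The remaining constraints (1, 2, 3, 5) are satisfied.

4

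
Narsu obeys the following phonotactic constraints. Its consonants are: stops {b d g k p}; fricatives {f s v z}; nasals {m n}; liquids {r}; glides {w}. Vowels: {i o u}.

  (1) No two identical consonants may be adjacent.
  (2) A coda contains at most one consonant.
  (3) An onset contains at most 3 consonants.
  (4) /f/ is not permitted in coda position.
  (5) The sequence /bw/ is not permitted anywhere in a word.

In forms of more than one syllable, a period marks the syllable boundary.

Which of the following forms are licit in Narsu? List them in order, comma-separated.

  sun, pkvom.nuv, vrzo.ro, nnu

sun — σ1 onset /s/, coda /n/ ok → licit
pkvom.nuv — σ1 onset /pkv/ (3C), coda /m/ ok; σ2 onset /n/, coda /v/ ok → licit
vrzo.ro — σ1 onset /vrz/ (3C), coda /∅/ ok; σ2 onset /r/, coda /∅/ ok → licit
nnu — violates constraint 1: adjacent identical consonants /nn/ → illicit

sun, pkvom.nuv, vrzo.ro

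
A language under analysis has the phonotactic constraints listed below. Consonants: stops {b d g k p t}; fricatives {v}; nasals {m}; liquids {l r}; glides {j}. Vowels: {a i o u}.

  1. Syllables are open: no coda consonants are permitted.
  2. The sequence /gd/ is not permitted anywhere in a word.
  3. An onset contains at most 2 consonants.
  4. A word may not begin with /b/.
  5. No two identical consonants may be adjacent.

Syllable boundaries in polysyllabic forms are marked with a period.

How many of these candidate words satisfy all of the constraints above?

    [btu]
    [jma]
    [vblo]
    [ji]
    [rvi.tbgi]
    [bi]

[btu] — violates constraint 4: word begins with /b/ → not permitted
[jma] — σ1 onset /jm/ (2C), coda /∅/ ok → permitted
[vblo] — violates constraint 3: syllable 1 onset /vbl/ has 3 consonants (> 2) → not permitted
[ji] — σ1 onset /j/, coda /∅/ ok → permitted
[rvi.tbgi] — violates constraint 3: syllable 2 onset /tbg/ has 3 consonants (> 2) → not permitted
[bi] — violates constraint 4: word begins with /b/ → not permitted
Permitted: [jma], [ji] → 2.

2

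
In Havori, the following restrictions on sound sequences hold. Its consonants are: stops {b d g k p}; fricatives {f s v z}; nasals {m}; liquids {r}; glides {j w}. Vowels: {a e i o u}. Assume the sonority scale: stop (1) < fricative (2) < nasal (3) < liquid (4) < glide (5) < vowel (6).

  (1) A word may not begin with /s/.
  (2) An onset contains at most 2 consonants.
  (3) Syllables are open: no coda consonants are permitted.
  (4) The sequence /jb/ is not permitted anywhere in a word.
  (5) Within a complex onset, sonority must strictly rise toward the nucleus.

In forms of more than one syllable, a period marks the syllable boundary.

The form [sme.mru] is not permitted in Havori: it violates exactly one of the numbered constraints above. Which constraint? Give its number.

1

[sme.mru]: word begins with /s/.
This is a violation of constraint 1: "A word may not begin with /s/."
The remaining constraints (2, 3, 4, 5) are satisfied.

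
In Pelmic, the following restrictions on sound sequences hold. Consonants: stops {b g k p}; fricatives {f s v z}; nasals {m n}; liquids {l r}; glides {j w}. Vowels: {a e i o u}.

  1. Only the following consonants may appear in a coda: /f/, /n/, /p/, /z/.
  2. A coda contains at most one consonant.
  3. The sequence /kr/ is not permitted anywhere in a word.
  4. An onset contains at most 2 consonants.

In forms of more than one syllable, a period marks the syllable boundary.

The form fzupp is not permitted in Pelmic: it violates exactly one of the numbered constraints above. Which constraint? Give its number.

2

fzupp: syllable 1 coda /pp/ has 2 consonants (> 1).
This is a violation of constraint 2: "A coda contains at most one consonant."
The remaining constraints (1, 3, 4) are satisfied.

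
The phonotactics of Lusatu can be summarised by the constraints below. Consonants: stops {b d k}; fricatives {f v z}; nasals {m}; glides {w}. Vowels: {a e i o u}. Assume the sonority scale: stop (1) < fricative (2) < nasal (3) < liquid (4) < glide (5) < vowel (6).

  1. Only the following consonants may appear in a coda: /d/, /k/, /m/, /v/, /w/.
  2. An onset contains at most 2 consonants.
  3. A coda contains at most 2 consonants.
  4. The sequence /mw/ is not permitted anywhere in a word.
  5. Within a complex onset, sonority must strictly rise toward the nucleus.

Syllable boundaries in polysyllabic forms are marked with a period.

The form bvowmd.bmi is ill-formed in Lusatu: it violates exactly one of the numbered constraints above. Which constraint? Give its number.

bvowmd.bmi: syllable 1 coda /wmd/ has 3 consonants (> 2).
This is a violation of constraint 3: "A coda contains at most 2 consonants."
The remaining constraints (1, 2, 4, 5) are satisfied.

3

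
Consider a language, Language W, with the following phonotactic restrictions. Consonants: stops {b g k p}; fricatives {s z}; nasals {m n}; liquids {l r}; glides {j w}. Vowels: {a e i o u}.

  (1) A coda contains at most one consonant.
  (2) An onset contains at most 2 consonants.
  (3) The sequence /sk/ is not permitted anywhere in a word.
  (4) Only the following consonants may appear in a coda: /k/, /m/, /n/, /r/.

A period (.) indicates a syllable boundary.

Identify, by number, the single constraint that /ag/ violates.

/ag/: syllable 1 coda contains /g/, which is not a licensed coda consonant.
This is a violation of constraint 4: "Only the following consonants may appear in a coda: /k/, /m/, /n/, /r/."
The remaining constraints (1, 2, 3) are satisfied.

4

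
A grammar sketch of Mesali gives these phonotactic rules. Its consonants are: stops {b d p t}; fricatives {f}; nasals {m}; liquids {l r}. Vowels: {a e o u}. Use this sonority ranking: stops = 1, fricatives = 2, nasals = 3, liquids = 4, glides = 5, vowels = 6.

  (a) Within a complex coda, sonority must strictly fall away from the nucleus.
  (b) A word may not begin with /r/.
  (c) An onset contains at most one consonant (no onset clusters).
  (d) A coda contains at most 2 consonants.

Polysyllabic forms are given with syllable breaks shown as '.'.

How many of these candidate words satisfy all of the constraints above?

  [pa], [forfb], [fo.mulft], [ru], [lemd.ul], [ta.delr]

2

[pa] — σ1 onset /p/, coda /∅/ ok → phonotactically legal
[forfb] — violates constraint (d): syllable 1 coda /rfb/ has 3 consonants (> 2) → phonotactically illegal
[fo.mulft] — violates constraint (d): syllable 2 coda /lft/ has 3 consonants (> 2) → phonotactically illegal
[ru] — violates constraint (b): word begins with /r/ → phonotactically illegal
[lemd.ul] — σ1 onset /l/, coda /md/ (3→1 falls) ok; σ2 onset /∅/, coda /l/ ok → phonotactically legal
[ta.delr] — violates constraint (a): syllable 2 coda /lr/: /l/ (liquid, 4) → /r/ (liquid, 4) does not fall → phonotactically illegal
Phonotactically legal: [pa], [lemd.ul] → 2.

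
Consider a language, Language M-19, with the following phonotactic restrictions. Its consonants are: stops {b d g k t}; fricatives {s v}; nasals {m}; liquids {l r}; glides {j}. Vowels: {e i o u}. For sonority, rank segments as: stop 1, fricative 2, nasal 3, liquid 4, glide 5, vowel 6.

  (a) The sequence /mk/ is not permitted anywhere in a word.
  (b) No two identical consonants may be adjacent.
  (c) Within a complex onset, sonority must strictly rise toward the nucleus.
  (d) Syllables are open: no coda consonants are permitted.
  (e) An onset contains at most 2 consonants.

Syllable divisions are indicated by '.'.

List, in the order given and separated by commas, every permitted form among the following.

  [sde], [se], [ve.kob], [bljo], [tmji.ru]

[sde] — violates constraint (c): syllable 1 onset /sd/: /s/ (fricative, 2) → /d/ (stop, 1) does not rise → not permitted
[se] — σ1 onset /s/, coda /∅/ ok → permitted
[ve.kob] — violates constraint (d): syllable 2 coda /b/ has 1 consonant (> 0) → not permitted
[bljo] — violates constraint (e): syllable 1 onset /blj/ has 3 consonants (> 2) → not permitted
[tmji.ru] — violates constraint (e): syllable 1 onset /tmj/ has 3 consonants (> 2) → not permitted

[se]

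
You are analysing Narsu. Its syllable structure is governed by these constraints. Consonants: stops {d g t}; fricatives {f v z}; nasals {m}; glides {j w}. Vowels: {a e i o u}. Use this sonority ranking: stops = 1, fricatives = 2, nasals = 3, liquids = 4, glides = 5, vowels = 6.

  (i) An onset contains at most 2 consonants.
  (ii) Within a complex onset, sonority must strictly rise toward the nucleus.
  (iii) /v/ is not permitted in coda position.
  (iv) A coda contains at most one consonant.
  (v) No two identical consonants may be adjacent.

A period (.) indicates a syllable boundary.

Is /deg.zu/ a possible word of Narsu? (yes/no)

/deg.zu/ — σ1 onset /d/, coda /g/ ok; σ2 onset /z/, coda /∅/ ok → licit

yes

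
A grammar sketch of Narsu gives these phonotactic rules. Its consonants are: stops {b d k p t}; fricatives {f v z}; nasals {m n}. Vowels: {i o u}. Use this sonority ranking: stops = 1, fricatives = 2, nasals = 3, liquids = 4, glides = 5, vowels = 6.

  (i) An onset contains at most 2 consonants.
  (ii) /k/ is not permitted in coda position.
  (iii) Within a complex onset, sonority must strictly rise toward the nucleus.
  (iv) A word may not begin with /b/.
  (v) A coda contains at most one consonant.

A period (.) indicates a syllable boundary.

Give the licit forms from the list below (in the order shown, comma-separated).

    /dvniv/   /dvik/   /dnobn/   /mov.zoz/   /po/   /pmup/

/dvniv/ — violates constraint (i): syllable 1 onset /dvn/ has 3 consonants (> 2) → illicit
/dvik/ — violates constraint (ii): syllable 1 coda contains /k/ → illicit
/dnobn/ — violates constraint (v): syllable 1 coda /bn/ has 2 consonants (> 1) → illicit
/mov.zoz/ — σ1 onset /m/, coda /v/ ok; σ2 onset /z/, coda /z/ ok → licit
/po/ — σ1 onset /p/, coda /∅/ ok → licit
/pmup/ — σ1 onset /pm/ (1→3 rises), coda /p/ ok → licit

/mov.zoz/, /po/, /pmup/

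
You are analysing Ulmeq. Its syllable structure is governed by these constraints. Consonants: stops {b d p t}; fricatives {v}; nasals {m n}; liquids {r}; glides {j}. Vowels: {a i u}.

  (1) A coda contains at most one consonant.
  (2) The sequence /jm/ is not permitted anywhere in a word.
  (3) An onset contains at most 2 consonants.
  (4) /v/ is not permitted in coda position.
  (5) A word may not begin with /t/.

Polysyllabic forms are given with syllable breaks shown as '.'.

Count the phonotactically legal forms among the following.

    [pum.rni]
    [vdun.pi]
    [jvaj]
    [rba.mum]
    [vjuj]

5

[pum.rni] — σ1 onset /p/, coda /m/ ok; σ2 onset /rn/ (2C), coda /∅/ ok → phonotactically legal
[vdun.pi] — σ1 onset /vd/ (2C), coda /n/ ok; σ2 onset /p/, coda /∅/ ok → phonotactically legal
[jvaj] — σ1 onset /jv/ (2C), coda /j/ ok → phonotactically legal
[rba.mum] — σ1 onset /rb/ (2C), coda /∅/ ok; σ2 onset /m/, coda /m/ ok → phonotactically legal
[vjuj] — σ1 onset /vj/ (2C), coda /j/ ok → phonotactically legal
Phonotactically legal: [pum.rni], [vdun.pi], [jvaj], [rba.mum], [vjuj] → 5.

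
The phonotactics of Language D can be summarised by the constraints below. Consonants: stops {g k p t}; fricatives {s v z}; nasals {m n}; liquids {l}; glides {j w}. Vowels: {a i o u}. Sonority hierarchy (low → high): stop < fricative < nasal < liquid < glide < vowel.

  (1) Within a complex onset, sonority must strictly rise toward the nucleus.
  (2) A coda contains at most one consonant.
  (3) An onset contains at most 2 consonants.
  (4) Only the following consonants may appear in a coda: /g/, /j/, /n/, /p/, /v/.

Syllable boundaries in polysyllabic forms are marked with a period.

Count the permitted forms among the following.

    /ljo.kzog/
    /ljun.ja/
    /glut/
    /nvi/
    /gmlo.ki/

/ljo.kzog/ — σ1 onset /lj/ (4→5 rises), coda /∅/ ok; σ2 onset /kz/ (1→2 rises), coda /g/ ok → permitted
/ljun.ja/ — σ1 onset /lj/ (4→5 rises), coda /n/ ok; σ2 onset /j/, coda /∅/ ok → permitted
/glut/ — violates constraint 4: syllable 1 coda contains /t/, which is not a licensed coda consonant → not permitted
/nvi/ — violates constraint 1: syllable 1 onset /nv/: /n/ (nasal, 3) → /v/ (fricative, 2) does not rise → not permitted
/gmlo.ki/ — violates constraint 3: syllable 1 onset /gml/ has 3 consonants (> 2) → not permitted
Permitted: /ljo.kzog/, /ljun.ja/ → 2.

2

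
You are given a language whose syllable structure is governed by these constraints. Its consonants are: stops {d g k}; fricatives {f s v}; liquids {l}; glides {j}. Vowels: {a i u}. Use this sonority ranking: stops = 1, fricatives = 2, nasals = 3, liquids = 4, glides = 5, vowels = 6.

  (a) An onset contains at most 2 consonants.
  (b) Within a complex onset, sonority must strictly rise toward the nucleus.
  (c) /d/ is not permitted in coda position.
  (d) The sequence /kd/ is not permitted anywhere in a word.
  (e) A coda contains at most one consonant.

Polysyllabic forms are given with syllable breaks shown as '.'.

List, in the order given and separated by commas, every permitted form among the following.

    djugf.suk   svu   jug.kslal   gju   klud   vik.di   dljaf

gju

djugf.suk — violates constraint (e): syllable 1 coda /gf/ has 2 consonants (> 1) → not permitted
svu — violates constraint (b): syllable 1 onset /sv/: /s/ (fricative, 2) → /v/ (fricative, 2) does not rise → not permitted
jug.kslal — violates constraint (a): syllable 2 onset /ksl/ has 3 consonants (> 2) → not permitted
gju — σ1 onset /gj/ (1→5 rises), coda /∅/ ok → permitted
klud — violates constraint (c): syllable 1 coda contains /d/ → not permitted
vik.di — violates constraint (d): contains banned sequence /kd/ → not permitted
dljaf — violates constraint (a): syllable 1 onset /dlj/ has 3 consonants (> 2) → not permitted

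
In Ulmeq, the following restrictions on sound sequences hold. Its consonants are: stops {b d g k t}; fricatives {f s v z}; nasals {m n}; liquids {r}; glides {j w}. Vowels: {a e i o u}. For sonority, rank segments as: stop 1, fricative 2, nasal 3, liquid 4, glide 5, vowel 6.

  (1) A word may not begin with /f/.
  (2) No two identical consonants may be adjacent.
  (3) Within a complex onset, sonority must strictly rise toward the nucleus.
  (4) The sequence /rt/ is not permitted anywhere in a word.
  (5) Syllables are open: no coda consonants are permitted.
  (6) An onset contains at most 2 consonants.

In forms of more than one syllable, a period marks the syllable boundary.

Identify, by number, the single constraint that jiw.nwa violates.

5

jiw.nwa: syllable 1 coda /w/ has 1 consonant (> 0).
This is a violation of constraint 5: "Syllables are open: no coda consonants are permitted."
The remaining constraints (1, 2, 3, 4, 6) are satisfied.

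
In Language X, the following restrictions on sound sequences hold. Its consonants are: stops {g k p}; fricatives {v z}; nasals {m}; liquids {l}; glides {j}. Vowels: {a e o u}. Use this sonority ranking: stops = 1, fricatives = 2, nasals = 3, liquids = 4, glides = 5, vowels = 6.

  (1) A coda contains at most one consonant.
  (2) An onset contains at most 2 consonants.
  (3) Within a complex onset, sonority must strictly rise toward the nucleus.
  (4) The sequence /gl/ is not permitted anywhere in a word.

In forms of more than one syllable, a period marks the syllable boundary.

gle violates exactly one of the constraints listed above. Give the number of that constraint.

4

gle: contains banned sequence /gl/.
This is a violation of constraint 4: "The sequence /gl/ is not permitted anywhere in a word."
The remaining constraints (1, 2, 3) are satisfied.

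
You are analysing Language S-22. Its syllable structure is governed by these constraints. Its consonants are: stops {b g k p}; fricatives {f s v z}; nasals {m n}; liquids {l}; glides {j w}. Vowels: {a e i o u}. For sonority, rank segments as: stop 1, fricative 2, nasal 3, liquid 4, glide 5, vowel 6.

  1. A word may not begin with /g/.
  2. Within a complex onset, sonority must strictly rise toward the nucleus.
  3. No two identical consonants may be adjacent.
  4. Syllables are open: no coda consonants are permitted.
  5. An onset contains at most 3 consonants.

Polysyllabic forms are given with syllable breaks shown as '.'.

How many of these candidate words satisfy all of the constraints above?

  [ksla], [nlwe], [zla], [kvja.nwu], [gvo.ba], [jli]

4

[ksla] — σ1 onset /ksl/ (1→2→4 rises), coda /∅/ ok → licit
[nlwe] — σ1 onset /nlw/ (3→4→5 rises), coda /∅/ ok → licit
[zla] — σ1 onset /zl/ (2→4 rises), coda /∅/ ok → licit
[kvja.nwu] — σ1 onset /kvj/ (1→2→5 rises), coda /∅/ ok; σ2 onset /nw/ (3→5 rises), coda /∅/ ok → licit
[gvo.ba] — violates constraint 1: word begins with /g/ → illicit
[jli] — violates constraint 2: syllable 1 onset /jl/: /j/ (glide, 5) → /l/ (liquid, 4) does not rise → illicit
Licit: [ksla], [nlwe], [zla], [kvja.nwu] → 4.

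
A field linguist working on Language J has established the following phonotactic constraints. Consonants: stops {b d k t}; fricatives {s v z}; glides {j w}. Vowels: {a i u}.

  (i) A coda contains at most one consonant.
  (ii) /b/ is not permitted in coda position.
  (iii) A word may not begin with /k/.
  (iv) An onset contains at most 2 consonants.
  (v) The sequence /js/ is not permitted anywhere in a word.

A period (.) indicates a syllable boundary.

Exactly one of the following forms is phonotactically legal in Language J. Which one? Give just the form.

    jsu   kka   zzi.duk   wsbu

jsu — violates constraint (v): contains banned sequence /js/ → phonotactically illegal
kka — violates constraint (iii): word begins with /k/ → phonotactically illegal
zzi.duk — σ1 onset /zz/ (2C), coda /∅/ ok; σ2 onset /d/, coda /k/ ok → phonotactically legal
wsbu — violates constraint (iv): syllable 1 onset /wsb/ has 3 consonants (> 2) → phonotactically illegal

zzi.duk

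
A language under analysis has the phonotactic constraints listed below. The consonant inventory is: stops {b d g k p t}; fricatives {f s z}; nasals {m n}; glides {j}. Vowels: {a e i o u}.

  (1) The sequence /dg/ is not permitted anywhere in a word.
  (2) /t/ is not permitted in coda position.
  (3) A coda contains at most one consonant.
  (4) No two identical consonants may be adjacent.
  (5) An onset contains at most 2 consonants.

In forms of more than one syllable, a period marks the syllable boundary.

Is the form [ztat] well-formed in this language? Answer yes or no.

no

[ztat] — violates constraint 2: syllable 1 coda contains /t/ → ill-formed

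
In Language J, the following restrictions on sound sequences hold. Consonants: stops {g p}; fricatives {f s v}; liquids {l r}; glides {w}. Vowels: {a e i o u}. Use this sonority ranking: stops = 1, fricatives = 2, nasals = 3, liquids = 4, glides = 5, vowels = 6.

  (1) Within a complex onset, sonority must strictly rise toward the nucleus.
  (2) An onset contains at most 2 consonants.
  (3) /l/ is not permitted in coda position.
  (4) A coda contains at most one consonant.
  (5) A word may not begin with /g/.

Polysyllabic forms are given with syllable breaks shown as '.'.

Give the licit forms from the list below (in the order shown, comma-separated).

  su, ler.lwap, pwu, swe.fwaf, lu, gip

su — σ1 onset /s/, coda /∅/ ok → licit
ler.lwap — σ1 onset /l/, coda /r/ ok; σ2 onset /lw/ (4→5 rises), coda /p/ ok → licit
pwu — σ1 onset /pw/ (1→5 rises), coda /∅/ ok → licit
swe.fwaf — σ1 onset /sw/ (2→5 rises), coda /∅/ ok; σ2 onset /fw/ (2→5 rises), coda /f/ ok → licit
lu — σ1 onset /l/, coda /∅/ ok → licit
gip — violates constraint 5: word begins with /g/ → illicit

su, ler.lwap, pwu, swe.fwaf, lu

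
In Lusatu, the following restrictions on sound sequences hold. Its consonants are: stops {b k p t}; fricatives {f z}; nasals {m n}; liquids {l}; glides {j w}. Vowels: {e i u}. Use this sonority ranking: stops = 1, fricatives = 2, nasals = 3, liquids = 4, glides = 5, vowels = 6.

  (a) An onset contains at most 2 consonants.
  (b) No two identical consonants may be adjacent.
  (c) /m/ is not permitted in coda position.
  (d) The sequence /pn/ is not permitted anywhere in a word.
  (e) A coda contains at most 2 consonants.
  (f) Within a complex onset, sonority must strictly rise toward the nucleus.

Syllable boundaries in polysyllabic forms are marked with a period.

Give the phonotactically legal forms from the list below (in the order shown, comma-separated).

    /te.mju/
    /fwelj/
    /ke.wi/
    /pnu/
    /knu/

/te.mju/, /fwelj/, /ke.wi/, /knu/

/te.mju/ — σ1 onset /t/, coda /∅/ ok; σ2 onset /mj/ (3→5 rises), coda /∅/ ok → phonotactically legal
/fwelj/ — σ1 onset /fw/ (2→5 rises), coda /lj/ (2C) ok → phonotactically legal
/ke.wi/ — σ1 onset /k/, coda /∅/ ok; σ2 onset /w/, coda /∅/ ok → phonotactically legal
/pnu/ — violates constraint (d): contains banned sequence /pn/ → phonotactically illegal
/knu/ — σ1 onset /kn/ (1→3 rises), coda /∅/ ok → phonotactically legal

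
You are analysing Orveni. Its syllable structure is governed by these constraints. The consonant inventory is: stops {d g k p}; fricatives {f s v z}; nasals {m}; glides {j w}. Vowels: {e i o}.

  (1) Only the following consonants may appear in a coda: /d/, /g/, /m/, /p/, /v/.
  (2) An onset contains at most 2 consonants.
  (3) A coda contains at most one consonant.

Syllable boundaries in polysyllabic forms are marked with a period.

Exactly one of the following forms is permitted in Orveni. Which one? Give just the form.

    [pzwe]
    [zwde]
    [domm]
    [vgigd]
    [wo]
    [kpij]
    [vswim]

[pzwe] — violates constraint 2: syllable 1 onset /pzw/ has 3 consonants (> 2) → not permitted
[zwde] — violates constraint 2: syllable 1 onset /zwd/ has 3 consonants (> 2) → not permitted
[domm] — violates constraint 3: syllable 1 coda /mm/ has 2 consonants (> 1) → not permitted
[vgigd] — violates constraint 3: syllable 1 coda /gd/ has 2 consonants (> 1) → not permitted
[wo] — σ1 onset /w/, coda /∅/ ok → permitted
[kpij] — violates constraint 1: syllable 1 coda contains /j/, which is not a licensed coda consonant → not permitted
[vswim] — violates constraint 2: syllable 1 onset /vsw/ has 3 consonants (> 2) → not permitted

[wo]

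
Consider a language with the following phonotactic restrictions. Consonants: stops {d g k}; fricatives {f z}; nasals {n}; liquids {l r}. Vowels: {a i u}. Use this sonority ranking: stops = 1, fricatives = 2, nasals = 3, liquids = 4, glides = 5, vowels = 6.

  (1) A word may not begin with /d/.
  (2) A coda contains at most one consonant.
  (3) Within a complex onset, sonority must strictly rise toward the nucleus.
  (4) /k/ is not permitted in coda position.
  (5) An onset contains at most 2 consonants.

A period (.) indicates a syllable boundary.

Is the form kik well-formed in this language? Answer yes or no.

kik — violates constraint 4: syllable 1 coda contains /k/ → ill-formed

no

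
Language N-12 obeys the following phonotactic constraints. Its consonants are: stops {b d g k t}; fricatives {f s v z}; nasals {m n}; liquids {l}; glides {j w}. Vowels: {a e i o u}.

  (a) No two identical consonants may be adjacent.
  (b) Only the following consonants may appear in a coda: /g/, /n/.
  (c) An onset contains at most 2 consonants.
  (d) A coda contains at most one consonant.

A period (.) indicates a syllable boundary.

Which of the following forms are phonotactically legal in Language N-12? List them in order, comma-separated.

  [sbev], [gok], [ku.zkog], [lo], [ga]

[sbev] — violates constraint (b): syllable 1 coda contains /v/, which is not a licensed coda consonant → phonotactically illegal
[gok] — violates constraint (b): syllable 1 coda contains /k/, which is not a licensed coda consonant → phonotactically illegal
[ku.zkog] — σ1 onset /k/, coda /∅/ ok; σ2 onset /zk/ (2C), coda /g/ ok → phonotactically legal
[lo] — σ1 onset /l/, coda /∅/ ok → phonotactically legal
[ga] — σ1 onset /g/, coda /∅/ ok → phonotactically legal

[ku.zkog], [lo], [ga]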